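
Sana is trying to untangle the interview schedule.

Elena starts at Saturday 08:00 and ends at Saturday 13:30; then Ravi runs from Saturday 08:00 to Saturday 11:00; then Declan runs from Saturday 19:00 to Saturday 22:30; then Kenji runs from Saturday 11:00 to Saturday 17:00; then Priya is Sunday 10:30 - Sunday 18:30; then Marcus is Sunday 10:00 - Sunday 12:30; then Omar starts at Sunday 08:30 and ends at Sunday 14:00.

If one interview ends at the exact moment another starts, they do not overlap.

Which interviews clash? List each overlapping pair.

Sorted by start: Elena, Ravi, Kenji, Declan, Omar, Marcus, Priya.
Ravi starts before Elena ends → Elena and Ravi overlap.
Kenji starts before Elena ends → Elena and Kenji overlap.
Declan starts after Elena ends, so Elena has no further overlaps.
Kenji starts exactly when Ravi ends (back-to-back, no overlap), so Ravi has no further overlaps.
Declan starts after Kenji ends, so Kenji has no further overlaps.
Omar starts after Declan ends, so Declan has no further overlaps.
Marcus starts before Omar ends → Omar and Marcus overlap.
Priya starts before Omar ends → Omar and Priya overlap.
Priya starts before Marcus ends → Marcus and Priya overlap.

Elena & Kenji, Elena & Ravi, Marcus & Omar, Marcus & Priya, Omar & Priya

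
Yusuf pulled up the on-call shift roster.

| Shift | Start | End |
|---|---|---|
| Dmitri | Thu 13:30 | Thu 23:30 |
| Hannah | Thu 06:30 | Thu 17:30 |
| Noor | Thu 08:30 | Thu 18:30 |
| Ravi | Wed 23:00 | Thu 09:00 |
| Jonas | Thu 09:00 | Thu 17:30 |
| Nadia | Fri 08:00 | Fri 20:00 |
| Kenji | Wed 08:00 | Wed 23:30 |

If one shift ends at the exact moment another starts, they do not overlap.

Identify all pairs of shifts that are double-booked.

Dmitri & Hannah, Dmitri & Jonas, Dmitri & Noor, Hannah & Jonas, Hannah & Noor, Hannah & Ravi, Jonas & Noor, Kenji & Ravi, Noor & Ravi

Sorted by start: Kenji, Ravi, Hannah, Noor, Jonas, Dmitri, Nadia.
Ravi starts before Kenji ends → Kenji and Ravi overlap.
Hannah starts after Kenji ends; Kenji is clear from here.
Hannah starts before Ravi ends → Ravi and Hannah overlap.
Noor starts before Ravi ends → Ravi and Noor overlap.
Jonas starts exactly when Ravi ends (back-to-back, no overlap); Ravi is clear from here.
Noor starts before Hannah ends → Hannah and Noor overlap.
Jonas starts before Hannah ends → Hannah and Jonas overlap.
Dmitri starts before Hannah ends → Hannah and Dmitri overlap.
Nadia starts after Hannah ends.
Jonas starts before Noor ends → Noor and Jonas overlap.
Dmitri starts before Noor ends → Noor and Dmitri overlap.
Nadia starts after Noor ends.
Dmitri starts before Jonas ends → Jonas and Dmitri overlap.
Nadia starts after Jonas ends.
Nadia starts after Dmitri ends.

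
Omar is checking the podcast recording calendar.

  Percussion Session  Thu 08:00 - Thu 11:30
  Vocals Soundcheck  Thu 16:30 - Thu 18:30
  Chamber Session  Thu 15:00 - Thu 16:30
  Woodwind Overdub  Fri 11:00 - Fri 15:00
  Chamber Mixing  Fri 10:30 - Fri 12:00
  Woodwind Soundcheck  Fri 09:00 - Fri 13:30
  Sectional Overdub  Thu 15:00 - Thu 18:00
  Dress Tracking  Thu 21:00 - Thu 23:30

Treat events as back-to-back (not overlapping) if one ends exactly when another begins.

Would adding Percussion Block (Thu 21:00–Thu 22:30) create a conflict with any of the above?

Yes — it overlaps Dress Tracking

Percussion Session: ends Thu 11:30 at or before Percussion Block starts Thu 21:00 → clear.
Chamber Session: ends Thu 16:30 at or before Percussion Block starts Thu 21:00 → clear.
Sectional Overdub: ends Thu 18:00 at or before Percussion Block starts Thu 21:00 → clear.
Vocals Soundcheck: ends Thu 18:30 at or before Percussion Block starts Thu 21:00 → clear.
Dress Tracking: starts Thu 21:00 before Percussion Block ends Thu 22:30, and ends Thu 23:30 after Percussion Block starts Thu 21:00 → overlap.
Woodwind Soundcheck: starts Fri 09:00 at or after Percussion Block ends Thu 22:30 → clear.
Chamber Mixing: starts Fri 10:30 at or after Percussion Block ends Thu 22:30 → clear.
Woodwind Overdub: starts Fri 11:00 at or after Percussion Block ends Thu 22:30 → clear.
Percussion Block overlaps Dress Tracking.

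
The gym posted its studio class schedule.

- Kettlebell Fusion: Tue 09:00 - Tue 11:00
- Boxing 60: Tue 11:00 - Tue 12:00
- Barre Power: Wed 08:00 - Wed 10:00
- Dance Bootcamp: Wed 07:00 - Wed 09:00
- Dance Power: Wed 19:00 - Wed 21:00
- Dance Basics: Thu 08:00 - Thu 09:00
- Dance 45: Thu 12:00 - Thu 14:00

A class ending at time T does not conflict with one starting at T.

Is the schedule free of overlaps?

No

Sorted by start: Kettlebell Fusion, Boxing 60, Dance Bootcamp, Barre Power, Dance Power, Dance Basics, Dance 45.
Boxing 60 starts exactly when Kettlebell Fusion ends (back-to-back, no overlap); Kettlebell Fusion is clear from here.
Dance Bootcamp starts after Boxing 60 ends; Boxing 60 is clear from here.
Barre Power starts before Dance Bootcamp ends → Dance Bootcamp and Barre Power overlap.
That's a conflict, so the schedule is not conflict-free.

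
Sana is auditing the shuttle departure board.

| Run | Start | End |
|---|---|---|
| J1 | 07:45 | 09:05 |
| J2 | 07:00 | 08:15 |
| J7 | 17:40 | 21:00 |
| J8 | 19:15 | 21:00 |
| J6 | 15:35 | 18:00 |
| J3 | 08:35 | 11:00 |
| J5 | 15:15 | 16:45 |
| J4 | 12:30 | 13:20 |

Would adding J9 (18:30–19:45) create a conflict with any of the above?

Yes — it overlaps J7, J8

J2: ends 08:15 at or before J9 starts 18:30 → clear.
J1: ends 09:05 at or before J9 starts 18:30 → clear.
J3: ends 11:00 at or before J9 starts 18:30 → clear.
J4: ends 13:20 at or before J9 starts 18:30 → clear.
J5: ends 16:45 at or before J9 starts 18:30 → clear.
J6: ends 18:00 at or before J9 starts 18:30 → clear.
J7: starts 17:40 before J9 ends 19:45, and ends 21:00 after J9 starts 18:30 → overlap.
J8: starts 19:15 before J9 ends 19:45, and ends 21:00 after J9 starts 18:30 → overlap.
J9 overlaps J7, J8.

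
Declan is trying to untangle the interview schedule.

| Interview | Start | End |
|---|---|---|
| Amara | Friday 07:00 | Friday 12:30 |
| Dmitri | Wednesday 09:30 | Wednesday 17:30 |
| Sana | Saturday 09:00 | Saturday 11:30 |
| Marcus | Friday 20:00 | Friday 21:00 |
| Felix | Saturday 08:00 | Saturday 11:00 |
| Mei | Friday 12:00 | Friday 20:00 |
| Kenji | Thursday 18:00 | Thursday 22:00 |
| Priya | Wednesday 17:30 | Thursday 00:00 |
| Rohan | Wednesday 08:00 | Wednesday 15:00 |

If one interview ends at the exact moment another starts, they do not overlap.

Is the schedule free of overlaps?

No

Sorted by start: Rohan, Dmitri, Priya, Kenji, Amara, Mei, Marcus, Felix, Sana.
Dmitri starts before Rohan ends → Rohan and Dmitri overlap.
That's a conflict, so the schedule is not conflict-free.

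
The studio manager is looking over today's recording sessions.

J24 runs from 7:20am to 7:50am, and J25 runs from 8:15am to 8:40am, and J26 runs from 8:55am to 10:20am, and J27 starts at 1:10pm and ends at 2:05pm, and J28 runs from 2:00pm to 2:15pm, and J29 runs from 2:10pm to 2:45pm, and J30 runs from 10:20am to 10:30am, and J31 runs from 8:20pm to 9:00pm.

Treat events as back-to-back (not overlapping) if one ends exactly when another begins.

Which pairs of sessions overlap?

Check each pair: they overlap iff neither finishes before the other starts.
Sorted by start: J24, J25, J26, J30, J27, J28, J29, J31.
J25 starts after J24 ends, so nothing later overlaps J24 either.
J26 starts after J25 ends, so nothing later overlaps J25 either.
J30 starts exactly when J26 ends (back-to-back, no overlap), so nothing later overlaps J26 either.
J27 starts after J30 ends, so nothing later overlaps J30 either.
J28 starts before J27 ends → J27 and J28 overlap.
J29 starts after J27 ends, so nothing later overlaps J27 either.
J29 starts before J28 ends → J28 and J29 overlap.
J31 starts after J28 ends.
J31 starts after J29 ends.

J27 & J28, J28 & J29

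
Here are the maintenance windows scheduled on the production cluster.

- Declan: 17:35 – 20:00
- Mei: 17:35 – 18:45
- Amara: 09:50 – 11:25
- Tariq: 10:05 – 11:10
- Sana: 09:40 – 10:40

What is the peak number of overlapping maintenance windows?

3

Walk through starts and ends in time order (an end at T is processed before a start at T):
09:40 start Sana → 1
09:50 start Amara → 2
10:05 start Tariq → 3
10:40 end Sana → 2
11:10 end Tariq → 1
11:25 end Amara → 0
17:35 start Declan → 1
17:35 start Mei → 2
18:45 end Mei → 1
20:00 end Declan → 0
Peak is 3, at 10:05 (Amara, Sana, Tariq).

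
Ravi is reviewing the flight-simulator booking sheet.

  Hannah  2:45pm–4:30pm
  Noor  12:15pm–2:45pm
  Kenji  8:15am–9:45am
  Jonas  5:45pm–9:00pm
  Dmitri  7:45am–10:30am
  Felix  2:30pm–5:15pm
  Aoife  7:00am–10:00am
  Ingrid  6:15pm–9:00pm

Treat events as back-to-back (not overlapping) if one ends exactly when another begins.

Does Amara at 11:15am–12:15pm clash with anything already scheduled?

Aoife: ends 10:00am at or before Amara starts 11:15am → clear.
Dmitri: ends 10:30am at or before Amara starts 11:15am → clear.
Kenji: ends 9:45am at or before Amara starts 11:15am → clear.
Noor: starts 12:15pm at or after Amara ends 12:15pm → clear.
Felix: starts 2:30pm at or after Amara ends 12:15pm → clear.
Hannah: starts 2:45pm at or after Amara ends 12:15pm → clear.
Jonas: starts 5:45pm at or after Amara ends 12:15pm → clear.
Ingrid: starts 6:15pm at or after Amara ends 12:15pm → clear.

No — it doesn't clash with anything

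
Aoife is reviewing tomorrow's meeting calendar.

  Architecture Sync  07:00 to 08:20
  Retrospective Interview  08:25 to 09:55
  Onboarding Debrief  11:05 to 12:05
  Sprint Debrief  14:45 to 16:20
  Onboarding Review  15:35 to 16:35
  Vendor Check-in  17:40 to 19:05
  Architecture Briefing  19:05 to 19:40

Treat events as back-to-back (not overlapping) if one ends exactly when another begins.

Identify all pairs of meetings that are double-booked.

Onboarding Review & Sprint Debrief

Sorted by start: Architecture Sync, Retrospective Interview, Onboarding Debrief, Sprint Debrief, Onboarding Review, Vendor Check-in, Architecture Briefing.
Retrospective Interview starts after Architecture Sync ends, so Architecture Sync has no further overlaps.
Onboarding Debrief starts after Retrospective Interview ends, so Retrospective Interview has no further overlaps.
Sprint Debrief starts after Onboarding Debrief ends, so Onboarding Debrief has no further overlaps.
Onboarding Review starts before Sprint Debrief ends → Sprint Debrief and Onboarding Review overlap.
Vendor Check-in starts after Sprint Debrief ends, so Sprint Debrief has no further overlaps.
Vendor Check-in starts after Onboarding Review ends, so Onboarding Review has no further overlaps.
Architecture Briefing starts exactly when Vendor Check-in ends (back-to-back, no overlap).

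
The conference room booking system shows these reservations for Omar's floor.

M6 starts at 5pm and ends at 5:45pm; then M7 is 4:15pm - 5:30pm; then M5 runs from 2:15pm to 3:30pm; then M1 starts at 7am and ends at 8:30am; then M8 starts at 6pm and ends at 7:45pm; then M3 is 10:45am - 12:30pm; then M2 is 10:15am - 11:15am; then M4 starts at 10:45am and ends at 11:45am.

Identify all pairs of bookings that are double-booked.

M2 & M3, M2 & M4, M3 & M4, M6 & M7

Sorted by start: M1, M2, M3, M4, M5, M7, M6, M8.
M2 starts after M1 ends — done with M1.
M3 starts before M2 ends → M2 and M3 overlap.
M4 starts before M2 ends → M2 and M4 overlap.
M5 starts after M2 ends — done with M2.
M4 starts before M3 ends → M3 and M4 overlap.
M5 starts after M3 ends — done with M3.
M5 starts after M4 ends — done with M4.
M7 starts after M5 ends — done with M5.
M6 starts before M7 ends → M7 and M6 overlap.
M8 starts after M7 ends.
M8 starts after M6 ends.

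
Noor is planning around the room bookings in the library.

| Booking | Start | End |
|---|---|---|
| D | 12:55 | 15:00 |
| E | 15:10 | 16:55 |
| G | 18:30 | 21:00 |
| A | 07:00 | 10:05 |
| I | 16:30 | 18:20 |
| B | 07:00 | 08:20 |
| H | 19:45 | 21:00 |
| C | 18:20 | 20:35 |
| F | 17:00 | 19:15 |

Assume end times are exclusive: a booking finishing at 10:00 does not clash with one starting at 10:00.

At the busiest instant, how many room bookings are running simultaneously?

3

Sort all start/end points and keep a running count:
07:00 start A → 1
07:00 start B → 2
08:20 end B → 1
10:05 end A → 0
12:55 start D → 1
15:00 end D → 0
15:10 start E → 1
16:30 start I → 2
16:55 end E → 1
17:00 start F → 2
18:20 end I → 1
18:20 start C → 2
18:30 start G → 3
19:15 end F → 2
19:45 start H → 3
20:35 end C → 2
21:00 end G → 1
21:00 end H → 0
Peak is 3, at 18:30 (C, F, G).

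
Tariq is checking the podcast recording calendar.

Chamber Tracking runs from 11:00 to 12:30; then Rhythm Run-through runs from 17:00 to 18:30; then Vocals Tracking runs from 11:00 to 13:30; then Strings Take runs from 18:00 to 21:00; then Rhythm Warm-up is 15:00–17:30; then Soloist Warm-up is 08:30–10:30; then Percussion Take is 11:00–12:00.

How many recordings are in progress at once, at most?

Walk through starts and ends in time order (an end at T is processed before a start at T):
08:30 start Soloist Warm-up → 1
10:30 end Soloist Warm-up → 0
11:00 start Chamber Tracking → 1
11:00 start Percussion Take → 2
11:00 start Vocals Tracking → 3
12:00 end Percussion Take → 2
12:30 end Chamber Tracking → 1
13:30 end Vocals Tracking → 0
15:00 start Rhythm Warm-up → 1
17:00 start Rhythm Run-through → 2
17:30 end Rhythm Warm-up → 1
18:00 start Strings Take → 2
18:30 end Rhythm Run-through → 1
21:00 end Strings Take → 0
Peak is 3, at 11:00 (Chamber Tracking, Percussion Take, Vocals Tracking).

3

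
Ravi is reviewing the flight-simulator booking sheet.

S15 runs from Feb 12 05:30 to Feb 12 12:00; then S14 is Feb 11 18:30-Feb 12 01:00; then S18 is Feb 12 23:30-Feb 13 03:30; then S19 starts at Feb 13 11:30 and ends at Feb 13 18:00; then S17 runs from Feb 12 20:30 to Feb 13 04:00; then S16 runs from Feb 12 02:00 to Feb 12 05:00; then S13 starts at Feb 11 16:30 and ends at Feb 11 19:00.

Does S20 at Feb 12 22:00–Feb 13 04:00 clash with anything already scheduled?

Yes — it overlaps S17, S18

S13: ends Feb 11 19:00 at or before S20 starts Feb 12 22:00 → clear.
S14: ends Feb 12 01:00 at or before S20 starts Feb 12 22:00 → clear.
S16: ends Feb 12 05:00 at or before S20 starts Feb 12 22:00 → clear.
S15: ends Feb 12 12:00 at or before S20 starts Feb 12 22:00 → clear.
S17: starts Feb 12 20:30 before S20 ends Feb 13 04:00, and ends Feb 13 04:00 after S20 starts Feb 12 22:00 → overlap.
S18: starts Feb 12 23:30 before S20 ends Feb 13 04:00, and ends Feb 13 03:30 after S20 starts Feb 12 22:00 → overlap.
S19: starts Feb 13 11:30 at or after S20 ends Feb 13 04:00 → clear.
S20 overlaps S17, S18.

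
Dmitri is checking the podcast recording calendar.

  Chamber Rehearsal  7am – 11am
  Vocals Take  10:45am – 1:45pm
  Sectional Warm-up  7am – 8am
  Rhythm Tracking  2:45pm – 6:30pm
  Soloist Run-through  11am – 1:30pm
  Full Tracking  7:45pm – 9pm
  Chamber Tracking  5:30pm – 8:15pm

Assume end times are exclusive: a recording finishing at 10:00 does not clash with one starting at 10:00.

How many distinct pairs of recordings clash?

Two intervals overlap when each starts before the other ends.
Sorted by start: Chamber Rehearsal, Sectional Warm-up, Vocals Take, Soloist Run-through, Rhythm Tracking, Chamber Tracking, Full Tracking.
Sectional Warm-up starts before Chamber Rehearsal ends → Chamber Rehearsal and Sectional Warm-up overlap.
Vocals Take starts before Chamber Rehearsal ends → Chamber Rehearsal and Vocals Take overlap.
Soloist Run-through starts exactly when Chamber Rehearsal ends (back-to-back, no overlap); Chamber Rehearsal is clear from here.
Vocals Take starts after Sectional Warm-up ends; Sectional Warm-up is clear from here.
Soloist Run-through starts before Vocals Take ends → Vocals Take and Soloist Run-through overlap.
Rhythm Tracking starts after Vocals Take ends; Vocals Take is clear from here.
Rhythm Tracking starts after Soloist Run-through ends; Soloist Run-through is clear from here.
Chamber Tracking starts before Rhythm Tracking ends → Rhythm Tracking and Chamber Tracking overlap.
Full Tracking starts after Rhythm Tracking ends.
Full Tracking starts before Chamber Tracking ends → Chamber Tracking and Full Tracking overlap.
Overlapping pairs: Chamber Rehearsal & Sectional Warm-up, Chamber Rehearsal & Vocals Take, Chamber Tracking & Full Tracking, Chamber Tracking & Rhythm Tracking, Soloist Run-through & Vocals Take — 5 in total.

5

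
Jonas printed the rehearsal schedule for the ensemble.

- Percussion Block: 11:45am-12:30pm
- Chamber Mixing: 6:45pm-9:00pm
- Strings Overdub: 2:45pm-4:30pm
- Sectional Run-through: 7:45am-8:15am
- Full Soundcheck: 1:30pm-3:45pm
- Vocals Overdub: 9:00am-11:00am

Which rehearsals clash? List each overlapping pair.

Full Soundcheck & Strings Overdub

Sorted by start: Sectional Run-through, Vocals Overdub, Percussion Block, Full Soundcheck, Strings Overdub, Chamber Mixing.
Vocals Overdub starts after Sectional Run-through ends, so nothing later overlaps Sectional Run-through either.
Percussion Block starts after Vocals Overdub ends, so nothing later overlaps Vocals Overdub either.
Full Soundcheck starts after Percussion Block ends, so nothing later overlaps Percussion Block either.
Strings Overdub starts before Full Soundcheck ends → Full Soundcheck and Strings Overdub overlap.
Chamber Mixing starts after Full Soundcheck ends.
Chamber Mixing starts after Strings Overdub ends.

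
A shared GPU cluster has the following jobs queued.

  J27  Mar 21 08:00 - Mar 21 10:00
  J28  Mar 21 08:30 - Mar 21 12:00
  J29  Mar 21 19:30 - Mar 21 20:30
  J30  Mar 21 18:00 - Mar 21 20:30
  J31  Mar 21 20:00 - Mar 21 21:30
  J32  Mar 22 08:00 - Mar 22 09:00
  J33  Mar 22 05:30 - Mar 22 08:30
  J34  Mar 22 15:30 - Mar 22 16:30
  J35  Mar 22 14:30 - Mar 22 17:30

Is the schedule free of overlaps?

No

Sorted by start: J27, J28, J30, J29, J31, J33, J32, J35, J34.
J28 starts before J27 ends → J27 and J28 overlap.
That's a conflict, so the schedule is not conflict-free.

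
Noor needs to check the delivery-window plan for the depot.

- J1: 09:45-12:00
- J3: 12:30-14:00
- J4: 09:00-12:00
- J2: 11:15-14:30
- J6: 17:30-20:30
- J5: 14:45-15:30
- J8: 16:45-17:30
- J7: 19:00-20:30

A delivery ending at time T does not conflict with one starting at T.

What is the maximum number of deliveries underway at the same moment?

Sweep the timeline, counting +1 at each start and −1 at each end (ends before starts at a tie):
09:00 start J4 → 1
09:45 start J1 → 2
11:15 start J2 → 3
12:00 end J1 → 2
12:00 end J4 → 1
12:30 start J3 → 2
14:00 end J3 → 1
14:30 end J2 → 0
14:45 start J5 → 1
15:30 end J5 → 0
16:45 start J8 → 1
17:30 end J8 → 0
17:30 start J6 → 1
19:00 start J7 → 2
20:30 end J6 → 1
20:30 end J7 → 0
Peak is 3, at 11:15 (J1, J2, J4).

3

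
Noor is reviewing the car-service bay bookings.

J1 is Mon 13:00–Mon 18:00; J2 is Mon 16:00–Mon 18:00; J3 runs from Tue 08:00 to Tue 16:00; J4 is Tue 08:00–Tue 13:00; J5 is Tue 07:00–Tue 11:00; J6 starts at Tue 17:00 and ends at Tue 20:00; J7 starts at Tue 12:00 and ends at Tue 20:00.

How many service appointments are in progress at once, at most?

Sort all start/end points and keep a running count:
Mon 13:00 start J1 → 1
Mon 16:00 start J2 → 2
Mon 18:00 end J1 → 1
Mon 18:00 end J2 → 0
Tue 07:00 start J5 → 1
Tue 08:00 start J3 → 2
Tue 08:00 start J4 → 3
Tue 11:00 end J5 → 2
Tue 12:00 start J7 → 3
Tue 13:00 end J4 → 2
Tue 16:00 end J3 → 1
Tue 17:00 start J6 → 2
Tue 20:00 end J6 → 1
Tue 20:00 end J7 → 0
Peak is 3, at Tue 08:00 (J3, J4, J5).

3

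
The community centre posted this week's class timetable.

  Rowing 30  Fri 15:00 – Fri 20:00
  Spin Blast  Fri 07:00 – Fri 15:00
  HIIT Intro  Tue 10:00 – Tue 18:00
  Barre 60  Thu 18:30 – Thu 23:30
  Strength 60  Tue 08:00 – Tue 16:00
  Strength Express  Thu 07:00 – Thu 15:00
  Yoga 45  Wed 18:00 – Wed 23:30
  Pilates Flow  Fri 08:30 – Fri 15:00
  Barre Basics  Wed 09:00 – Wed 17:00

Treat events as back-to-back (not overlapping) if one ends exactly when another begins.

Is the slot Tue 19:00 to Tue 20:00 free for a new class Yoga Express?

Yes — the slot is free

Strength 60: ends Tue 16:00 at or before Yoga Express starts Tue 19:00 → clear.
HIIT Intro: ends Tue 18:00 at or before Yoga Express starts Tue 19:00 → clear.
Barre Basics: starts Wed 09:00 at or after Yoga Express ends Tue 20:00 → clear.
Yoga 45: starts Wed 18:00 at or after Yoga Express ends Tue 20:00 → clear.
Strength Express: starts Thu 07:00 at or after Yoga Express ends Tue 20:00 → clear.
Barre 60: starts Thu 18:30 at or after Yoga Express ends Tue 20:00 → clear.
Spin Blast: starts Fri 07:00 at or after Yoga Express ends Tue 20:00 → clear.
Pilates Flow: starts Fri 08:30 at or after Yoga Express ends Tue 20:00 → clear.
Rowing 30: starts Fri 15:00 at or after Yoga Express ends Tue 20:00 → clear.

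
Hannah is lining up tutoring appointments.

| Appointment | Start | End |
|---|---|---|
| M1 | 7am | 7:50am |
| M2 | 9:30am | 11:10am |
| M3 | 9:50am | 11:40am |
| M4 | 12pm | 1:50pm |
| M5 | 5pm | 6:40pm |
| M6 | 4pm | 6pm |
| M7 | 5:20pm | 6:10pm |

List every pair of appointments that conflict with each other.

Two intervals overlap when each starts before the other ends.
Sorted by start: M1, M2, M3, M4, M6, M5, M7.
M2 starts after M1 ends, so M1 has no further overlaps.
M3 starts before M2 ends → M2 and M3 overlap.
M4 starts after M2 ends, so M2 has no further overlaps.
M4 starts after M3 ends, so M3 has no further overlaps.
M6 starts after M4 ends, so M4 has no further overlaps.
M5 starts before M6 ends → M6 and M5 overlap.
M7 starts before M6 ends → M6 and M7 overlap.
M7 starts before M5 ends → M5 and M7 overlap.

M2 & M3, M5 & M6, M5 & M7, M6 & M7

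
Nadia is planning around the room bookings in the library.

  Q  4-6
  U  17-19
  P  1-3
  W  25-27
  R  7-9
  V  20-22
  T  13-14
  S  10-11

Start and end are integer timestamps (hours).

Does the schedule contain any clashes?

No

Sorted by start: P, Q, R, S, T, U, V, W.
Q starts after P ends; P is clear from here.
R starts after Q ends; Q is clear from here.
S starts after R ends; R is clear from here.
T starts after S ends; S is clear from here.
U starts after T ends; T is clear from here.
V starts after U ends; U is clear from here.
W starts after V ends.
Every pair is clear; the schedule has no overlaps.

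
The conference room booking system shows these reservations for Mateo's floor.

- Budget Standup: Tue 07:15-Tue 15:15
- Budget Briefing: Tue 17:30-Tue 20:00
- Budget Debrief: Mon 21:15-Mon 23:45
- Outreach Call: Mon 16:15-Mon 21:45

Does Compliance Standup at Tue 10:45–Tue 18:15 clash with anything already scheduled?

Yes — it overlaps Budget Briefing, Budget Standup

Outreach Call: ends Mon 21:45 at or before Compliance Standup starts Tue 10:45 → clear.
Budget Debrief: ends Mon 23:45 at or before Compliance Standup starts Tue 10:45 → clear.
Budget Standup: starts Tue 07:15 before Compliance Standup ends Tue 18:15, and ends Tue 15:15 after Compliance Standup starts Tue 10:45 → overlap.
Budget Briefing: starts Tue 17:30 before Compliance Standup ends Tue 18:15, and ends Tue 20:00 after Compliance Standup starts Tue 10:45 → overlap.
Compliance Standup overlaps Budget Standup, Budget Briefing.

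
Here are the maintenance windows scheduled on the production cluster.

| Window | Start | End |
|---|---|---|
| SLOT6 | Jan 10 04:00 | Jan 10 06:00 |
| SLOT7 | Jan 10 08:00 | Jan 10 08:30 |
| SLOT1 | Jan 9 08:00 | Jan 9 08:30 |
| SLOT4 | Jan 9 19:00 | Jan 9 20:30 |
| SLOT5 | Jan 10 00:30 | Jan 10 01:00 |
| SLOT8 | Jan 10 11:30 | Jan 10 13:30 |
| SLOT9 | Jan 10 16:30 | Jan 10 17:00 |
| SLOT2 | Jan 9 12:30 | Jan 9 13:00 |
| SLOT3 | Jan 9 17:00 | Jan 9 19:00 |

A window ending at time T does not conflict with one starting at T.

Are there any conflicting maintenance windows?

No

Sorted by start: SLOT1, SLOT2, SLOT3, SLOT4, SLOT5, SLOT6, SLOT7, SLOT8, SLOT9.
SLOT2 starts after SLOT1 ends, so SLOT1 has no further overlaps.
SLOT3 starts after SLOT2 ends, so SLOT2 has no further overlaps.
SLOT4 starts exactly when SLOT3 ends (back-to-back, no overlap), so SLOT3 has no further overlaps.
SLOT5 starts after SLOT4 ends, so SLOT4 has no further overlaps.
SLOT6 starts after SLOT5 ends, so SLOT5 has no further overlaps.
SLOT7 starts after SLOT6 ends, so SLOT6 has no further overlaps.
SLOT8 starts after SLOT7 ends, so SLOT7 has no further overlaps.
SLOT9 starts after SLOT8 ends.
Every pair is clear; the schedule has no overlaps.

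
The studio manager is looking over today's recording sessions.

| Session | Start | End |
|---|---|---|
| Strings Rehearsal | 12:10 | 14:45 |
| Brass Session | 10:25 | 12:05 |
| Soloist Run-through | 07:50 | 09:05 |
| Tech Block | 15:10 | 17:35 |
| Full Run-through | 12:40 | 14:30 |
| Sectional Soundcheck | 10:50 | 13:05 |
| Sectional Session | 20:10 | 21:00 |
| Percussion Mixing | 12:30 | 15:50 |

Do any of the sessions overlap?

Sorted by start: Soloist Run-through, Brass Session, Sectional Soundcheck, Strings Rehearsal, Percussion Mixing, Full Run-through, Tech Block, Sectional Session.
Brass Session starts after Soloist Run-through ends, so Soloist Run-through has no further overlaps.
Sectional Soundcheck starts before Brass Session ends → Brass Session and Sectional Soundcheck overlap.
That's a conflict, so the schedule is not conflict-free.

Yes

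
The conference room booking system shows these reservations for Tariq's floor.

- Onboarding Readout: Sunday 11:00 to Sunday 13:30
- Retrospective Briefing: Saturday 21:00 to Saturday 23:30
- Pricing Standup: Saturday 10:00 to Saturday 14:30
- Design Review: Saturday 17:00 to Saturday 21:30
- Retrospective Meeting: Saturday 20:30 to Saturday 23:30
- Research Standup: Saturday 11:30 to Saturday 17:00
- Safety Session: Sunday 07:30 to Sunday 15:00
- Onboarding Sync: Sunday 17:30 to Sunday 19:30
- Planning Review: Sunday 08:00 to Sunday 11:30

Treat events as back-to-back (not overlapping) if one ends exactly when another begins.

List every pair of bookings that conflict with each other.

Design Review & Retrospective Briefing, Design Review & Retrospective Meeting, Onboarding Readout & Planning Review, Onboarding Readout & Safety Session, Planning Review & Safety Session, Pricing Standup & Research Standup, Retrospective Briefing & Retrospective Meeting

Sorted by start: Pricing Standup, Research Standup, Design Review, Retrospective Meeting, Retrospective Briefing, Safety Session, Planning Review, Onboarding Readout, Onboarding Sync.
Research Standup starts before Pricing Standup ends → Pricing Standup and Research Standup overlap.
Design Review starts after Pricing Standup ends — done with Pricing Standup.
Design Review starts exactly when Research Standup ends (back-to-back, no overlap) — done with Research Standup.
Retrospective Meeting starts before Design Review ends → Design Review and Retrospective Meeting overlap.
Retrospective Briefing starts before Design Review ends → Design Review and Retrospective Briefing overlap.
Safety Session starts after Design Review ends — done with Design Review.
Retrospective Briefing starts before Retrospective Meeting ends → Retrospective Meeting and Retrospective Briefing overlap.
Safety Session starts after Retrospective Meeting ends — done with Retrospective Meeting.
Safety Session starts after Retrospective Briefing ends — done with Retrospective Briefing.
Planning Review starts before Safety Session ends → Safety Session and Planning Review overlap.
Onboarding Readout starts before Safety Session ends → Safety Session and Onboarding Readout overlap.
Onboarding Sync starts after Safety Session ends.
Onboarding Readout starts before Planning Review ends → Planning Review and Onboarding Readout overlap.
Onboarding Sync starts after Planning Review ends.
Onboarding Sync starts after Onboarding Readout ends.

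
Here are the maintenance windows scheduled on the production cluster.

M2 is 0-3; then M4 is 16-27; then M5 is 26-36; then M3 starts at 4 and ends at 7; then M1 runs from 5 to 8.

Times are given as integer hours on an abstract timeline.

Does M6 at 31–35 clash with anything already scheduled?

Yes — it overlaps M5

M2: ends 3 at or before M6 starts 31 → clear.
M3: ends 7 at or before M6 starts 31 → clear.
M1: ends 8 at or before M6 starts 31 → clear.
M4: ends 27 at or before M6 starts 31 → clear.
M5: starts 26 before M6 ends 35, and ends 36 after M6 starts 31 → overlap.
M6 overlaps M5.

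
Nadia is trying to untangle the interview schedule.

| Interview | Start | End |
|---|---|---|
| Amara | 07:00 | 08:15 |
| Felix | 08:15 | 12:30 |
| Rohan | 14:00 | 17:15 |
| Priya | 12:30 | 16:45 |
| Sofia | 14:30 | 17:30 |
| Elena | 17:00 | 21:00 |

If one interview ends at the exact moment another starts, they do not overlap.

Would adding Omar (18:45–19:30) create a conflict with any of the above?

Yes — it overlaps Elena

Amara: ends 08:15 at or before Omar starts 18:45 → clear.
Felix: ends 12:30 at or before Omar starts 18:45 → clear.
Priya: ends 16:45 at or before Omar starts 18:45 → clear.
Rohan: ends 17:15 at or before Omar starts 18:45 → clear.
Sofia: ends 17:30 at or before Omar starts 18:45 → clear.
Elena: starts 17:00 before Omar ends 19:30, and ends 21:00 after Omar starts 18:45 → overlap.
Omar overlaps Elena.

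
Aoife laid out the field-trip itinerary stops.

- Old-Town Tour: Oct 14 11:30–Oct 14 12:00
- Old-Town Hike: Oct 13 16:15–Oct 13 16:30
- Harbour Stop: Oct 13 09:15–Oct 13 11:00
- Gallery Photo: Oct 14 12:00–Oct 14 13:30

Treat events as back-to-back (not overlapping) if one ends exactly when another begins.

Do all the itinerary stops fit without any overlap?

Two intervals overlap when each starts before the other ends.
Sorted by start: Harbour Stop, Old-Town Hike, Old-Town Tour, Gallery Photo.
Old-Town Hike starts after Harbour Stop ends; Harbour Stop is clear from here.
Old-Town Tour starts after Old-Town Hike ends; Old-Town Hike is clear from here.
Gallery Photo starts exactly when Old-Town Tour ends (back-to-back, no overlap).
Every pair is clear; the schedule has no overlaps.

Yes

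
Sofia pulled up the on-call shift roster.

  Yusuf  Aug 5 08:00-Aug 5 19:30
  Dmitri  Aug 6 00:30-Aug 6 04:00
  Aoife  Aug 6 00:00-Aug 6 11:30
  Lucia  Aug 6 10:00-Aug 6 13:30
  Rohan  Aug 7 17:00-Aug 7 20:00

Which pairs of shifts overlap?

Aoife & Dmitri, Aoife & Lucia

Two intervals overlap when each starts before the other ends.
Sorted by start: Yusuf, Aoife, Dmitri, Lucia, Rohan.
Aoife starts after Yusuf ends — done with Yusuf.
Dmitri starts before Aoife ends → Aoife and Dmitri overlap.
Lucia starts before Aoife ends → Aoife and Lucia overlap.
Rohan starts after Aoife ends.
Lucia starts after Dmitri ends — done with Dmitri.
Rohan starts after Lucia ends.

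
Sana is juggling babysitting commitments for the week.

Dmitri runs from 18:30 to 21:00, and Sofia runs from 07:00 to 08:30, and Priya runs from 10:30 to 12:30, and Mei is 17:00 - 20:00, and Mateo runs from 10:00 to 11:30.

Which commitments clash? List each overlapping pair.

Sorted by start: Sofia, Mateo, Priya, Mei, Dmitri.
Mateo starts after Sofia ends — done with Sofia.
Priya starts before Mateo ends → Mateo and Priya overlap.
Mei starts after Mateo ends — done with Mateo.
Mei starts after Priya ends — done with Priya.
Dmitri starts before Mei ends → Mei and Dmitri overlap.

Dmitri & Mei, Mateo & Priya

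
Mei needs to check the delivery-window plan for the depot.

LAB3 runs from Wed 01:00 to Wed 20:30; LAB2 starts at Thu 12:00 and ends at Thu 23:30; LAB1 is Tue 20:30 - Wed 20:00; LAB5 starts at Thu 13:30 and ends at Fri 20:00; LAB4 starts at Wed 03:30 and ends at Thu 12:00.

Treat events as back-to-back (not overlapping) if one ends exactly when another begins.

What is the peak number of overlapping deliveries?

3

Sweep the timeline, counting +1 at each start and −1 at each end (ends before starts at a tie):
Tue 20:30 start LAB1 → 1
Wed 01:00 start LAB3 → 2
Wed 03:30 start LAB4 → 3
Wed 20:00 end LAB1 → 2
Wed 20:30 end LAB3 → 1
Thu 12:00 end LAB4 → 0
Thu 12:00 start LAB2 → 1
Thu 13:30 start LAB5 → 2
Thu 23:30 end LAB2 → 1
Fri 20:00 end LAB5 → 0
Peak is 3, at Wed 03:30 (LAB1, LAB3, LAB4).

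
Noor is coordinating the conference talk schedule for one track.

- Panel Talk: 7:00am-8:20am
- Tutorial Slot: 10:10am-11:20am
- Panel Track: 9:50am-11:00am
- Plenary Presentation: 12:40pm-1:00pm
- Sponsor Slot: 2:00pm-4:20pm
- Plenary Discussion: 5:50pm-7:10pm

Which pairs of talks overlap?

Check each pair: they overlap iff neither finishes before the other starts.
Sorted by start: Panel Talk, Panel Track, Tutorial Slot, Plenary Presentation, Sponsor Slot, Plenary Discussion.
Panel Track starts after Panel Talk ends — done with Panel Talk.
Tutorial Slot starts before Panel Track ends → Panel Track and Tutorial Slot overlap.
Plenary Presentation starts after Panel Track ends — done with Panel Track.
Plenary Presentation starts after Tutorial Slot ends — done with Tutorial Slot.
Sponsor Slot starts after Plenary Presentation ends — done with Plenary Presentation.
Plenary Discussion starts after Sponsor Slot ends.

Panel Track & Tutorial Slot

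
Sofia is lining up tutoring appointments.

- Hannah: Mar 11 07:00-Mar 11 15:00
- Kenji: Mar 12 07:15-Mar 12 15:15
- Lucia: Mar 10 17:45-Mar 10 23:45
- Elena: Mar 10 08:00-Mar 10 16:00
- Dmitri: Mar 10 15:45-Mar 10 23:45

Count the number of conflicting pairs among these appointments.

2

Sorted by start: Elena, Dmitri, Lucia, Hannah, Kenji.
Dmitri starts before Elena ends → Elena and Dmitri overlap.
Lucia starts after Elena ends, so nothing later overlaps Elena either.
Lucia starts before Dmitri ends → Dmitri and Lucia overlap.
Hannah starts after Dmitri ends, so nothing later overlaps Dmitri either.
Hannah starts after Lucia ends, so nothing later overlaps Lucia either.
Kenji starts after Hannah ends.
Overlapping pairs: Dmitri & Elena, Dmitri & Lucia — 2 in total.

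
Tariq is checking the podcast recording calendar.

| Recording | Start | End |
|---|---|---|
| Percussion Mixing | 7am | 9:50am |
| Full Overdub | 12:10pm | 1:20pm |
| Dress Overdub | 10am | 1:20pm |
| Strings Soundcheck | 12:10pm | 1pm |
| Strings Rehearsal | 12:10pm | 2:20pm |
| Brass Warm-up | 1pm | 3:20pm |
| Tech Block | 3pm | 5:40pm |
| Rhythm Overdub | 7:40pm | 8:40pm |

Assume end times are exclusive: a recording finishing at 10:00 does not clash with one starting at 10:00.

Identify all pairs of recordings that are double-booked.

Check each pair: they overlap iff neither finishes before the other starts.
Sorted by start: Percussion Mixing, Dress Overdub, Full Overdub, Strings Soundcheck, Strings Rehearsal, Brass Warm-up, Tech Block, Rhythm Overdub.
Dress Overdub starts after Percussion Mixing ends; Percussion Mixing is clear from here.
Full Overdub starts before Dress Overdub ends → Dress Overdub and Full Overdub overlap.
Strings Soundcheck starts before Dress Overdub ends → Dress Overdub and Strings Soundcheck overlap.
Strings Rehearsal starts before Dress Overdub ends → Dress Overdub and Strings Rehearsal overlap.
Brass Warm-up starts before Dress Overdub ends → Dress Overdub and Brass Warm-up overlap.
Tech Block starts after Dress Overdub ends; Dress Overdub is clear from here.
Strings Soundcheck starts before Full Overdub ends → Full Overdub and Strings Soundcheck overlap.
Strings Rehearsal starts before Full Overdub ends → Full Overdub and Strings Rehearsal overlap.
Brass Warm-up starts before Full Overdub ends → Full Overdub and Brass Warm-up overlap.
Tech Block starts after Full Overdub ends; Full Overdub is clear from here.
Strings Rehearsal starts before Strings Soundcheck ends → Strings Soundcheck and Strings Rehearsal overlap.
Brass Warm-up starts exactly when Strings Soundcheck ends (back-to-back, no overlap); Strings Soundcheck is clear from here.
Brass Warm-up starts before Strings Rehearsal ends → Strings Rehearsal and Brass Warm-up overlap.
Tech Block starts after Strings Rehearsal ends; Strings Rehearsal is clear from here.
Tech Block starts before Brass Warm-up ends → Brass Warm-up and Tech Block overlap.
Rhythm Overdub starts after Brass Warm-up ends.
Rhythm Overdub starts after Tech Block ends.

Brass Warm-up & Dress Overdub, Brass Warm-up & Full Overdub, Brass Warm-up & Strings Rehearsal, Brass Warm-up & Tech Block, Dress Overdub & Full Overdub, Dress Overdub & Strings Rehearsal, Dress Overdub & Strings Soundcheck, Full Overdub & Strings Rehearsal, Full Overdub & Strings Soundcheck, Strings Rehearsal & Strings Soundcheck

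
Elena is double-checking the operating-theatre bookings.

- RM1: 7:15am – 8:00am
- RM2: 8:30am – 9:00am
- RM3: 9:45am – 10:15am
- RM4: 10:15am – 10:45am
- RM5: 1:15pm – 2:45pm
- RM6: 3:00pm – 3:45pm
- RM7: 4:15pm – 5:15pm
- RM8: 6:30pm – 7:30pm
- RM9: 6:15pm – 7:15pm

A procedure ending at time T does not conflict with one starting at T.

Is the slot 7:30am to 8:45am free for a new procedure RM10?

RM1: starts 7:15am before RM10 ends 8:45am, and ends 8:00am after RM10 starts 7:30am → overlap.
RM2: starts 8:30am before RM10 ends 8:45am, and ends 9:00am after RM10 starts 7:30am → overlap.
RM3: starts 9:45am at or after RM10 ends 8:45am → clear.
RM4: starts 10:15am at or after RM10 ends 8:45am → clear.
RM5: starts 1:15pm at or after RM10 ends 8:45am → clear.
RM6: starts 3:00pm at or after RM10 ends 8:45am → clear.
RM7: starts 4:15pm at or after RM10 ends 8:45am → clear.
RM9: starts 6:15pm at or after RM10 ends 8:45am → clear.
RM8: starts 6:30pm at or after RM10 ends 8:45am → clear.
RM10 overlaps RM1, RM2.

No — it overlaps RM1, RM2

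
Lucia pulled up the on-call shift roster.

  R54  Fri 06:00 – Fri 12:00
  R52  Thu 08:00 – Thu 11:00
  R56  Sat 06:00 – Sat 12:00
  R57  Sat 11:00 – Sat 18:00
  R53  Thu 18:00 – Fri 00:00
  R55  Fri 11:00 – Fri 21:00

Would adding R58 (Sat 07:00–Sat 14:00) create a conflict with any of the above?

Yes — it overlaps R56, R57

R52: ends Thu 11:00 at or before R58 starts Sat 07:00 → clear.
R53: ends Fri 00:00 at or before R58 starts Sat 07:00 → clear.
R54: ends Fri 12:00 at or before R58 starts Sat 07:00 → clear.
R55: ends Fri 21:00 at or before R58 starts Sat 07:00 → clear.
R56: starts Sat 06:00 before R58 ends Sat 14:00, and ends Sat 12:00 after R58 starts Sat 07:00 → overlap.
R57: starts Sat 11:00 before R58 ends Sat 14:00, and ends Sat 18:00 after R58 starts Sat 07:00 → overlap.
R58 overlaps R56, R57.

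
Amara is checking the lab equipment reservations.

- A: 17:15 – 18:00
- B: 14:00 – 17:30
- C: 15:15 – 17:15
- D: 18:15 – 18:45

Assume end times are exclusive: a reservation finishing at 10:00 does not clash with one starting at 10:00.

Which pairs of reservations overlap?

Check each pair: they overlap iff neither finishes before the other starts.
Sorted by start: B, C, A, D.
C starts before B ends → B and C overlap.
A starts before B ends → B and A overlap.
D starts after B ends.
A starts exactly when C ends (back-to-back, no overlap), so nothing later overlaps C either.
D starts after A ends.

A & B, B & C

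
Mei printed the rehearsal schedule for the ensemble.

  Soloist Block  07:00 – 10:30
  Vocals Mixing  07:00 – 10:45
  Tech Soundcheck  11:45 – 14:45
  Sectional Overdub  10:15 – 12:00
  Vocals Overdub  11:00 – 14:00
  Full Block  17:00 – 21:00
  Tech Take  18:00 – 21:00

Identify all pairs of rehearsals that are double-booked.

Full Block & Tech Take, Sectional Overdub & Soloist Block, Sectional Overdub & Tech Soundcheck, Sectional Overdub & Vocals Mixing, Sectional Overdub & Vocals Overdub, Soloist Block & Vocals Mixing, Tech Soundcheck & Vocals Overdub

Sorted by start: Soloist Block, Vocals Mixing, Sectional Overdub, Vocals Overdub, Tech Soundcheck, Full Block, Tech Take.
Vocals Mixing starts before Soloist Block ends → Soloist Block and Vocals Mixing overlap.
Sectional Overdub starts before Soloist Block ends → Soloist Block and Sectional Overdub overlap.
Vocals Overdub starts after Soloist Block ends — done with Soloist Block.
Sectional Overdub starts before Vocals Mixing ends → Vocals Mixing and Sectional Overdub overlap.
Vocals Overdub starts after Vocals Mixing ends — done with Vocals Mixing.
Vocals Overdub starts before Sectional Overdub ends → Sectional Overdub and Vocals Overdub overlap.
Tech Soundcheck starts before Sectional Overdub ends → Sectional Overdub and Tech Soundcheck overlap.
Full Block starts after Sectional Overdub ends — done with Sectional Overdub.
Tech Soundcheck starts before Vocals Overdub ends → Vocals Overdub and Tech Soundcheck overlap.
Full Block starts after Vocals Overdub ends — done with Vocals Overdub.
Full Block starts after Tech Soundcheck ends — done with Tech Soundcheck.
Tech Take starts before Full Block ends → Full Block and Tech Take overlap.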